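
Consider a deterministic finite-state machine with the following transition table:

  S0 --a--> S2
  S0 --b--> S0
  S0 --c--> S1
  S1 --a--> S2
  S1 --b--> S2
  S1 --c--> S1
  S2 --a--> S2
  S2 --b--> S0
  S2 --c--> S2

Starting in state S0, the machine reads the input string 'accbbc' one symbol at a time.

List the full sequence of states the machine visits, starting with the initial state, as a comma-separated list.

Answer: S0, S2, S2, S2, S0, S0, S1

Derivation:
Start: S0
  read 'a': S0 --a--> S2
  read 'c': S2 --c--> S2
  read 'c': S2 --c--> S2
  read 'b': S2 --b--> S0
  read 'b': S0 --b--> S0
  read 'c': S0 --c--> S1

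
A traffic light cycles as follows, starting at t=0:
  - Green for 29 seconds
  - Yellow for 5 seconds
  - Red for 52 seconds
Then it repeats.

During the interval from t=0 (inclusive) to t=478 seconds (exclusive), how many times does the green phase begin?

Cycle = 29+5+52 = 86s
green phase starts at t = k*86 + 0 for k=0,1,2,...
Need k*86+0 < 478 → k < 5.558
k ∈ {0, ..., 5} → 6 starts

Answer: 6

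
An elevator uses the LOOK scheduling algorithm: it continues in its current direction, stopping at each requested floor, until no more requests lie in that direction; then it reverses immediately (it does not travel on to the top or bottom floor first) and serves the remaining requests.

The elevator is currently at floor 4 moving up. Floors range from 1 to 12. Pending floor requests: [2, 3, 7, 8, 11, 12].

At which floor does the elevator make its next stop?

Current floor: 4, direction: up
Requests above: [7, 8, 11, 12]
Requests below: [2, 3]
Moving up and requests lie above → nearest above is min([7, 8, 11, 12]) = 7

Answer: 7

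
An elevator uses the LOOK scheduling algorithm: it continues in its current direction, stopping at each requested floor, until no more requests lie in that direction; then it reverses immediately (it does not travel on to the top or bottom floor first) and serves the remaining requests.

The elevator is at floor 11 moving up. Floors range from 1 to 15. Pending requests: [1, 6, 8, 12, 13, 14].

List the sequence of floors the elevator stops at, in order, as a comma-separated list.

Answer: 12, 13, 14, 8, 6, 1

Derivation:
Current: 11, moving UP
Serve above first (ascending): [12, 13, 14]
Then reverse, serve below (descending): [8, 6, 1]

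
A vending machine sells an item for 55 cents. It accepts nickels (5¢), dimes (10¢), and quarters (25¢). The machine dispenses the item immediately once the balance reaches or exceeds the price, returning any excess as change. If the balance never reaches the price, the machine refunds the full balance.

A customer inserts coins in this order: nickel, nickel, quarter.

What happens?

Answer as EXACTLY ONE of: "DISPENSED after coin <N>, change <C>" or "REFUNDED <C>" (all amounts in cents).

Price: 55¢
Coin 1 (nickel, 5¢): balance = 5¢
Coin 2 (nickel, 5¢): balance = 10¢
Coin 3 (quarter, 25¢): balance = 35¢
All coins inserted, balance 35¢ < price 55¢ → REFUND 35¢

Answer: REFUNDED 35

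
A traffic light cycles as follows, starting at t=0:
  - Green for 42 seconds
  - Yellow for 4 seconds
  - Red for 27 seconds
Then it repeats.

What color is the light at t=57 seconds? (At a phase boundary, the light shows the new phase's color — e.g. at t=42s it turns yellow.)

Cycle length = 42 + 4 + 27 = 73s
t = 57, phase_t = 57 mod 73 = 57
57 >= 46 → RED

Answer: red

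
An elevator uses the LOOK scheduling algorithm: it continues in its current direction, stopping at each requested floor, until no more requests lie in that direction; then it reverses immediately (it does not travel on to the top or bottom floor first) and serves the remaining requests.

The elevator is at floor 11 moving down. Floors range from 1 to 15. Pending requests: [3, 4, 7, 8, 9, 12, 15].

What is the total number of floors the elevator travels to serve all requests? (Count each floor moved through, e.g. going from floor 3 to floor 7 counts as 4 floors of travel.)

Start at floor 11 moving down, LOOK stop order: [9, 8, 7, 4, 3, 12, 15]
  11 → 9: |9-11| = 2, total = 2
  9 → 8: |8-9| = 1, total = 3
  8 → 7: |7-8| = 1, total = 4
  7 → 4: |4-7| = 3, total = 7
  4 → 3: |3-4| = 1, total = 8
  3 → 12: |12-3| = 9, total = 17
  12 → 15: |15-12| = 3, total = 20

Answer: 20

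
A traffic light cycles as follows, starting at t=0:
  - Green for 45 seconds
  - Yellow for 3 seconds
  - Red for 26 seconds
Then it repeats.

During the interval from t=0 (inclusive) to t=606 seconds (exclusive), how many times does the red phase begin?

Cycle = 45+3+26 = 74s
red phase starts at t = k*74 + 48 for k=0,1,2,...
Need k*74+48 < 606 → k < 7.541
k ∈ {0, ..., 7} → 8 starts

Answer: 8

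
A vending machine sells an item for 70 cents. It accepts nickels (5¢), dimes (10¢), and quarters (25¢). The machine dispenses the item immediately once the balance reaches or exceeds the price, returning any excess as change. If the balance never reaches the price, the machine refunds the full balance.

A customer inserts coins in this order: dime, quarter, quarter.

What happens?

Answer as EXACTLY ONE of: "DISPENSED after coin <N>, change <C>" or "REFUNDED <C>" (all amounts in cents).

Answer: REFUNDED 60

Derivation:
Price: 70¢
Coin 1 (dime, 10¢): balance = 10¢
Coin 2 (quarter, 25¢): balance = 35¢
Coin 3 (quarter, 25¢): balance = 60¢
All coins inserted, balance 60¢ < price 70¢ → REFUND 60¢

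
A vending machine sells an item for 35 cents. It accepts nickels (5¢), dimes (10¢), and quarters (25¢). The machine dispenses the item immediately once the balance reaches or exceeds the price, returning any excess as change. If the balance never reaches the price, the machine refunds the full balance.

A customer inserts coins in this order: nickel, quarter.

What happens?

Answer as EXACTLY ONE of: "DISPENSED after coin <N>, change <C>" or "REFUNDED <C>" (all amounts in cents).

Price: 35¢
Coin 1 (nickel, 5¢): balance = 5¢
Coin 2 (quarter, 25¢): balance = 30¢
All coins inserted, balance 30¢ < price 35¢ → REFUND 30¢

Answer: REFUNDED 30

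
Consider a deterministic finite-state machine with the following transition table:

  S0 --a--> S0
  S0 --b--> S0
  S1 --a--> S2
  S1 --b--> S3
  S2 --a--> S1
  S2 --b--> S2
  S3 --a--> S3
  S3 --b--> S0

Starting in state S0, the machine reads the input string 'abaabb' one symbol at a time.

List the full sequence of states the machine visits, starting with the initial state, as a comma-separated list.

Answer: S0, S0, S0, S0, S0, S0, S0

Derivation:
Start: S0
  read 'a': S0 --a--> S0
  read 'b': S0 --b--> S0
  read 'a': S0 --a--> S0
  read 'a': S0 --a--> S0
  read 'b': S0 --b--> S0
  read 'b': S0 --b--> S0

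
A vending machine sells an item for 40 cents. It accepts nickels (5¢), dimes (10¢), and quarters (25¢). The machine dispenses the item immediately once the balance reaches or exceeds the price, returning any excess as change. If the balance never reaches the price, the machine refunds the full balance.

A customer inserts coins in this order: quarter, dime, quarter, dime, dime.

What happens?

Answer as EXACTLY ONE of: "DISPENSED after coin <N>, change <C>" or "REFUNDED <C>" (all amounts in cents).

Price: 40¢
Coin 1 (quarter, 25¢): balance = 25¢
Coin 2 (dime, 10¢): balance = 35¢
Coin 3 (quarter, 25¢): balance = 60¢
  → balance >= price → DISPENSE, change = 60 - 40 = 20¢

Answer: DISPENSED after coin 3, change 20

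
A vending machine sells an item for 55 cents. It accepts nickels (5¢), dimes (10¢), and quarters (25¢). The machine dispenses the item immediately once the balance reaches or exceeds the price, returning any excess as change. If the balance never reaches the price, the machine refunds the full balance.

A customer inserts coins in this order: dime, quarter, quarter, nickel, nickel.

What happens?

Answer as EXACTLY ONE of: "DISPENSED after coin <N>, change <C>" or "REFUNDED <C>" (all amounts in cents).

Answer: DISPENSED after coin 3, change 5

Derivation:
Price: 55¢
Coin 1 (dime, 10¢): balance = 10¢
Coin 2 (quarter, 25¢): balance = 35¢
Coin 3 (quarter, 25¢): balance = 60¢
  → balance >= price → DISPENSE, change = 60 - 55 = 5¢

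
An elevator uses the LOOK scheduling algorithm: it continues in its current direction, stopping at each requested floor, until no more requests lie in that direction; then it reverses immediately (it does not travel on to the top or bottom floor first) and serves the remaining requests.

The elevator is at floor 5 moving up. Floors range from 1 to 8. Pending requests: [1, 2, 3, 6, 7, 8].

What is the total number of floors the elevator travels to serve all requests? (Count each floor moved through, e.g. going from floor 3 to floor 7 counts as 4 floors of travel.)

Start at floor 5 moving up, LOOK stop order: [6, 7, 8, 3, 2, 1]
  5 → 6: |6-5| = 1, total = 1
  6 → 7: |7-6| = 1, total = 2
  7 → 8: |8-7| = 1, total = 3
  8 → 3: |3-8| = 5, total = 8
  3 → 2: |2-3| = 1, total = 9
  2 → 1: |1-2| = 1, total = 10

Answer: 10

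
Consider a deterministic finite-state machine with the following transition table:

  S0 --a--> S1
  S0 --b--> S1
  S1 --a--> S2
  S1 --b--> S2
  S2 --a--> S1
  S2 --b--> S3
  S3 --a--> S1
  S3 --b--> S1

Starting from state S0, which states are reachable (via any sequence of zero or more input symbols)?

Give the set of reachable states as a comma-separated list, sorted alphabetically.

Answer: S0, S1, S2, S3

Derivation:
BFS from S0:
  visit S0: S0--a-->S1 (new), S0--b-->S1 (seen)
  visit S1: S1--a-->S2 (new), S1--b-->S2 (seen)
  visit S2: S2--a-->S1 (seen), S2--b-->S3 (new)
  visit S3: S3--a-->S1 (seen), S3--b-->S1 (seen)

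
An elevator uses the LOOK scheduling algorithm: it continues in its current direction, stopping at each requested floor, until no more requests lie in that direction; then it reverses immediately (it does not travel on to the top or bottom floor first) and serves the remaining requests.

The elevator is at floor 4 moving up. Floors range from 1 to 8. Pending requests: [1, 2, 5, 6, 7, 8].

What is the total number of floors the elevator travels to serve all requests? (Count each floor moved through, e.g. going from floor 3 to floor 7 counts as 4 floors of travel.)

Start at floor 4 moving up, LOOK stop order: [5, 6, 7, 8, 2, 1]
  4 → 5: |5-4| = 1, total = 1
  5 → 6: |6-5| = 1, total = 2
  6 → 7: |7-6| = 1, total = 3
  7 → 8: |8-7| = 1, total = 4
  8 → 2: |2-8| = 6, total = 10
  2 → 1: |1-2| = 1, total = 11

Answer: 11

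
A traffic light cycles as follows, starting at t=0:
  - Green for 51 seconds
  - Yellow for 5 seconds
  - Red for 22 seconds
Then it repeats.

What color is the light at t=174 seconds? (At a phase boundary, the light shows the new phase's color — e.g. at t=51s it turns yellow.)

Cycle length = 51 + 5 + 22 = 78s
t = 174, phase_t = 174 mod 78 = 18
18 < 51 (green end) → GREEN

Answer: green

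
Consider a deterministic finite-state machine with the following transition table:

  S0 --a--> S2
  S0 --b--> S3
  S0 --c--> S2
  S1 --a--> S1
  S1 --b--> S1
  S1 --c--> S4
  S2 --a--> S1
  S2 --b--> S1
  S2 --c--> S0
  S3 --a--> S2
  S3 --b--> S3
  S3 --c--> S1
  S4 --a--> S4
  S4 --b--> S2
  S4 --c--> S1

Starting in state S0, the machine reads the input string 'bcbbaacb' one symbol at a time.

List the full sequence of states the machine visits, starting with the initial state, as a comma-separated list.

Answer: S0, S3, S1, S1, S1, S1, S1, S4, S2

Derivation:
Start: S0
  read 'b': S0 --b--> S3
  read 'c': S3 --c--> S1
  read 'b': S1 --b--> S1
  read 'b': S1 --b--> S1
  read 'a': S1 --a--> S1
  read 'a': S1 --a--> S1
  read 'c': S1 --c--> S4
  read 'b': S4 --b--> S2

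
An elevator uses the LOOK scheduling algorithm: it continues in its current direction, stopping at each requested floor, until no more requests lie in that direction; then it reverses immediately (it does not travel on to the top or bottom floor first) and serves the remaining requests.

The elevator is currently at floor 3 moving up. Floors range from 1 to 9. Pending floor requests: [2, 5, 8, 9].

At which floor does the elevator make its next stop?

Answer: 5

Derivation:
Current floor: 3, direction: up
Requests above: [5, 8, 9]
Requests below: [2]
Moving up and requests lie above → nearest above is min([5, 8, 9]) = 5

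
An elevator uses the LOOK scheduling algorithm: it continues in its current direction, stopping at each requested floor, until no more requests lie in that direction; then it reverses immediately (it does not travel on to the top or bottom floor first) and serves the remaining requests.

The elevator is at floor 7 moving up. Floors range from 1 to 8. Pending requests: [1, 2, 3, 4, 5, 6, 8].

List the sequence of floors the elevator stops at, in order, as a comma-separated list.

Answer: 8, 6, 5, 4, 3, 2, 1

Derivation:
Current: 7, moving UP
Serve above first (ascending): [8]
Then reverse, serve below (descending): [6, 5, 4, 3, 2, 1]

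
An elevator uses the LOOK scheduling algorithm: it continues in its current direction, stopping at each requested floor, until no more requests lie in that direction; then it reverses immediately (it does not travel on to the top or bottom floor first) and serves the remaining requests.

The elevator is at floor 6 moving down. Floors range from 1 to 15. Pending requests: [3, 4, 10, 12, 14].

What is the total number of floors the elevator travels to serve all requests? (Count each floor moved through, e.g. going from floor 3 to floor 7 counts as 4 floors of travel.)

Answer: 14

Derivation:
Start at floor 6 moving down, LOOK stop order: [4, 3, 10, 12, 14]
  6 → 4: |4-6| = 2, total = 2
  4 → 3: |3-4| = 1, total = 3
  3 → 10: |10-3| = 7, total = 10
  10 → 12: |12-10| = 2, total = 12
  12 → 14: |14-12| = 2, total = 14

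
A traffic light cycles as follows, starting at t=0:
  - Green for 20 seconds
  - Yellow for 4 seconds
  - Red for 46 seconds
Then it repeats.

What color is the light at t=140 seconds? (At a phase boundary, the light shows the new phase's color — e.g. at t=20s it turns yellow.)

Answer: green

Derivation:
Cycle length = 20 + 4 + 46 = 70s
t = 140, phase_t = 140 mod 70 = 0
0 < 20 (green end) → GREEN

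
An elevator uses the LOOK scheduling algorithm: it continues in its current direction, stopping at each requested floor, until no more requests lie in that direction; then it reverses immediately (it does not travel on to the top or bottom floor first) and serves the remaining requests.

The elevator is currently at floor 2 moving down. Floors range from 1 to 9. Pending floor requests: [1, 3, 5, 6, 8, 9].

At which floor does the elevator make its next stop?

Answer: 1

Derivation:
Current floor: 2, direction: down
Requests above: [3, 5, 6, 8, 9]
Requests below: [1]
Moving down and requests lie below → nearest below is max([1]) = 1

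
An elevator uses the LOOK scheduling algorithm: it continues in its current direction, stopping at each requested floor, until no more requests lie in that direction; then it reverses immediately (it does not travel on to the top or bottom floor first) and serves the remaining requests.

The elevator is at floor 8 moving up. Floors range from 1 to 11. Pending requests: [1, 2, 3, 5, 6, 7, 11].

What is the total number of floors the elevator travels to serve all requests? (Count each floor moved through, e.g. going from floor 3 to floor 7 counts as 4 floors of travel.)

Answer: 13

Derivation:
Start at floor 8 moving up, LOOK stop order: [11, 7, 6, 5, 3, 2, 1]
  8 → 11: |11-8| = 3, total = 3
  11 → 7: |7-11| = 4, total = 7
  7 → 6: |6-7| = 1, total = 8
  6 → 5: |5-6| = 1, total = 9
  5 → 3: |3-5| = 2, total = 11
  3 → 2: |2-3| = 1, total = 12
  2 → 1: |1-2| = 1, total = 13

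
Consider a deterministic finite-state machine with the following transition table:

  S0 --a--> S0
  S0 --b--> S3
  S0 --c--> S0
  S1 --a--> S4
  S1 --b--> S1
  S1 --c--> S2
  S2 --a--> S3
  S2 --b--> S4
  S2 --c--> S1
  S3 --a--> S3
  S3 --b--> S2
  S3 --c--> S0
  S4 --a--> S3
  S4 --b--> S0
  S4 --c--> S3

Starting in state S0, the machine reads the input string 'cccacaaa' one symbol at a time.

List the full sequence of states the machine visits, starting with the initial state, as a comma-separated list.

Answer: S0, S0, S0, S0, S0, S0, S0, S0, S0

Derivation:
Start: S0
  read 'c': S0 --c--> S0
  read 'c': S0 --c--> S0
  read 'c': S0 --c--> S0
  read 'a': S0 --a--> S0
  read 'c': S0 --c--> S0
  read 'a': S0 --a--> S0
  read 'a': S0 --a--> S0
  read 'a': S0 --a--> S0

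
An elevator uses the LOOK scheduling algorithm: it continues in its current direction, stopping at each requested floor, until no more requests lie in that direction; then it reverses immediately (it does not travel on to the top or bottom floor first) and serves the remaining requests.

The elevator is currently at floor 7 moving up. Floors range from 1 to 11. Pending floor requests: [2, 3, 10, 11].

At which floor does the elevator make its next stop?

Current floor: 7, direction: up
Requests above: [10, 11]
Requests below: [2, 3]
Moving up and requests lie above → nearest above is min([10, 11]) = 10

Answer: 10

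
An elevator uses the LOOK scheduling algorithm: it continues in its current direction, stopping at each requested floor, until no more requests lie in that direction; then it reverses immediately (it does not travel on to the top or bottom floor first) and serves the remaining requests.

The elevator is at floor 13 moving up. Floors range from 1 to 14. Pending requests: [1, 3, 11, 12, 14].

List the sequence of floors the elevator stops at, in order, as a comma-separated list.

Current: 13, moving UP
Serve above first (ascending): [14]
Then reverse, serve below (descending): [12, 11, 3, 1]

Answer: 14, 12, 11, 3, 1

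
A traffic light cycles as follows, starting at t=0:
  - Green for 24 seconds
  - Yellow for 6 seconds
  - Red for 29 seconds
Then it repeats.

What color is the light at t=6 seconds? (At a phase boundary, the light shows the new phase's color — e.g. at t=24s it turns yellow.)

Answer: green

Derivation:
Cycle length = 24 + 6 + 29 = 59s
t = 6, phase_t = 6 mod 59 = 6
6 < 24 (green end) → GREEN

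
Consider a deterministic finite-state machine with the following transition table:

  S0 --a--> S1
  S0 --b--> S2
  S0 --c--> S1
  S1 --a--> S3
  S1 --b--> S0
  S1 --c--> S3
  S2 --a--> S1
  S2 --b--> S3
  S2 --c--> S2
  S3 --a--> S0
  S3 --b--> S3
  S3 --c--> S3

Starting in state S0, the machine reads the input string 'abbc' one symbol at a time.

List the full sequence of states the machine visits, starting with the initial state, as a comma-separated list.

Answer: S0, S1, S0, S2, S2

Derivation:
Start: S0
  read 'a': S0 --a--> S1
  read 'b': S1 --b--> S0
  read 'b': S0 --b--> S2
  read 'c': S2 --c--> S2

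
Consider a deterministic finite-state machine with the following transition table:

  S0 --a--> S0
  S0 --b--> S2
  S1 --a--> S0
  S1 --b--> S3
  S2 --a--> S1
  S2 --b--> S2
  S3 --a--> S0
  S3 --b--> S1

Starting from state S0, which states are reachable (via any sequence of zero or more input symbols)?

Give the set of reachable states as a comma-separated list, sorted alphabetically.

BFS from S0:
  visit S0: S0--a-->S0 (seen), S0--b-->S2 (new)
  visit S2: S2--a-->S1 (new), S2--b-->S2 (seen)
  visit S1: S1--a-->S0 (seen), S1--b-->S3 (new)
  visit S3: S3--a-->S0 (seen), S3--b-->S1 (seen)

Answer: S0, S1, S2, S3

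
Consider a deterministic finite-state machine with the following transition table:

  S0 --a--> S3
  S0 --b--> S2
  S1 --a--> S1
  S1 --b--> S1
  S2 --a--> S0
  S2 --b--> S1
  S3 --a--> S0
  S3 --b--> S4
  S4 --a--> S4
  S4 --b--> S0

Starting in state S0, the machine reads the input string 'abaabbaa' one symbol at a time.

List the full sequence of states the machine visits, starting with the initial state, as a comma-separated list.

Start: S0
  read 'a': S0 --a--> S3
  read 'b': S3 --b--> S4
  read 'a': S4 --a--> S4
  read 'a': S4 --a--> S4
  read 'b': S4 --b--> S0
  read 'b': S0 --b--> S2
  read 'a': S2 --a--> S0
  read 'a': S0 --a--> S3

Answer: S0, S3, S4, S4, S4, S0, S2, S0, S3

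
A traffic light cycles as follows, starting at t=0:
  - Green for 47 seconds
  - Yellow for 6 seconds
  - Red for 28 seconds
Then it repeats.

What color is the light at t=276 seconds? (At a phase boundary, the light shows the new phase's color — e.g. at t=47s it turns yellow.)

Cycle length = 47 + 6 + 28 = 81s
t = 276, phase_t = 276 mod 81 = 33
33 < 47 (green end) → GREEN

Answer: green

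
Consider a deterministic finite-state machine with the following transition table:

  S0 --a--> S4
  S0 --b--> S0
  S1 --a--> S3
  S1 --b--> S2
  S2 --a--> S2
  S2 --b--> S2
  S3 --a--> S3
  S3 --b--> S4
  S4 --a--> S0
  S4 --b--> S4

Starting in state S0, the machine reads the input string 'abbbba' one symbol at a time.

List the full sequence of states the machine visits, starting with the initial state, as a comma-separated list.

Answer: S0, S4, S4, S4, S4, S4, S0

Derivation:
Start: S0
  read 'a': S0 --a--> S4
  read 'b': S4 --b--> S4
  read 'b': S4 --b--> S4
  read 'b': S4 --b--> S4
  read 'b': S4 --b--> S4
  read 'a': S4 --a--> S0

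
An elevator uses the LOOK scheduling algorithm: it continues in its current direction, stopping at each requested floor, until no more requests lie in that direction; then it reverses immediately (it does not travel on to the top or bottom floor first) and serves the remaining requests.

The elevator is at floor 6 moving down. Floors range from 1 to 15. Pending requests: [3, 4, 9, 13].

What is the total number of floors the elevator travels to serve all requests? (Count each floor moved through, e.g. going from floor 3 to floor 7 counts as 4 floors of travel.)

Answer: 13

Derivation:
Start at floor 6 moving down, LOOK stop order: [4, 3, 9, 13]
  6 → 4: |4-6| = 2, total = 2
  4 → 3: |3-4| = 1, total = 3
  3 → 9: |9-3| = 6, total = 9
  9 → 13: |13-9| = 4, total = 13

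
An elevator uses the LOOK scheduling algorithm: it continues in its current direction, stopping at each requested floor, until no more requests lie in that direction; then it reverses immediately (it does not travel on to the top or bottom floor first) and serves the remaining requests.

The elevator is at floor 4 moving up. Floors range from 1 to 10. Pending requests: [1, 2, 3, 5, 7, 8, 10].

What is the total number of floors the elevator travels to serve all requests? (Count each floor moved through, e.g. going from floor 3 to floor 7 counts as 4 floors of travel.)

Start at floor 4 moving up, LOOK stop order: [5, 7, 8, 10, 3, 2, 1]
  4 → 5: |5-4| = 1, total = 1
  5 → 7: |7-5| = 2, total = 3
  7 → 8: |8-7| = 1, total = 4
  8 → 10: |10-8| = 2, total = 6
  10 → 3: |3-10| = 7, total = 13
  3 → 2: |2-3| = 1, total = 14
  2 → 1: |1-2| = 1, total = 15

Answer: 15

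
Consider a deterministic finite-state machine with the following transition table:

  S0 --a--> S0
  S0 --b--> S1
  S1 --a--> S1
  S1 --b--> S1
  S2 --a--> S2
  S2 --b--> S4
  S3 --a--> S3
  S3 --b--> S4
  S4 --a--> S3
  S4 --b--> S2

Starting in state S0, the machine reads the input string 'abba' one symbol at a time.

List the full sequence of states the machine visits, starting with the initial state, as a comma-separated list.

Answer: S0, S0, S1, S1, S1

Derivation:
Start: S0
  read 'a': S0 --a--> S0
  read 'b': S0 --b--> S1
  read 'b': S1 --b--> S1
  read 'a': S1 --a--> S1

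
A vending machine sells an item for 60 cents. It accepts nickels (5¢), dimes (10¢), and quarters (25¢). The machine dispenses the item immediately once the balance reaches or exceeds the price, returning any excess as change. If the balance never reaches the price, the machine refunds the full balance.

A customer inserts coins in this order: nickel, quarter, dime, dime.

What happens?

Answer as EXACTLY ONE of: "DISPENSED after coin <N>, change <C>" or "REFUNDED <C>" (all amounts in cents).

Answer: REFUNDED 50

Derivation:
Price: 60¢
Coin 1 (nickel, 5¢): balance = 5¢
Coin 2 (quarter, 25¢): balance = 30¢
Coin 3 (dime, 10¢): balance = 40¢
Coin 4 (dime, 10¢): balance = 50¢
All coins inserted, balance 50¢ < price 60¢ → REFUND 50¢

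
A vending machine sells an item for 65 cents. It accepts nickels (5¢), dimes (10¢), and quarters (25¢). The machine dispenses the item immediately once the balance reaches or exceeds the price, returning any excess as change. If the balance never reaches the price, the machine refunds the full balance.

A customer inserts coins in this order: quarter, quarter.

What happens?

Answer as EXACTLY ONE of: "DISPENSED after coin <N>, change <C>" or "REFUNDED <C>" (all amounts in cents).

Price: 65¢
Coin 1 (quarter, 25¢): balance = 25¢
Coin 2 (quarter, 25¢): balance = 50¢
All coins inserted, balance 50¢ < price 65¢ → REFUND 50¢

Answer: REFUNDED 50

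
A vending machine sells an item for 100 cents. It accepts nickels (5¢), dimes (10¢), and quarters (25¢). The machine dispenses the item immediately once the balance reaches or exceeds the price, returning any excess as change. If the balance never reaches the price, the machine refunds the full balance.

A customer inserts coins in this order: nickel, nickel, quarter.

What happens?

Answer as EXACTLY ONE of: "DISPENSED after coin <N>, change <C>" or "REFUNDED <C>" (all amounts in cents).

Price: 100¢
Coin 1 (nickel, 5¢): balance = 5¢
Coin 2 (nickel, 5¢): balance = 10¢
Coin 3 (quarter, 25¢): balance = 35¢
All coins inserted, balance 35¢ < price 100¢ → REFUND 35¢

Answer: REFUNDED 35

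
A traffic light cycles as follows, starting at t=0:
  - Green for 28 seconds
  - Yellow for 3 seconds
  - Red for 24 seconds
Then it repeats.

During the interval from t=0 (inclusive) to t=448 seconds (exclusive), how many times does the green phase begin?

Cycle = 28+3+24 = 55s
green phase starts at t = k*55 + 0 for k=0,1,2,...
Need k*55+0 < 448 → k < 8.145
k ∈ {0, ..., 8} → 9 starts

Answer: 9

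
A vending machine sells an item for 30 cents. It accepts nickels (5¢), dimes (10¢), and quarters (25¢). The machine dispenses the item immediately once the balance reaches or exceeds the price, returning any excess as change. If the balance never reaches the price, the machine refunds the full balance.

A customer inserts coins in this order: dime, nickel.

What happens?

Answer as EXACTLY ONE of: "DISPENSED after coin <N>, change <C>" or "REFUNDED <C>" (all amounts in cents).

Answer: REFUNDED 15

Derivation:
Price: 30¢
Coin 1 (dime, 10¢): balance = 10¢
Coin 2 (nickel, 5¢): balance = 15¢
All coins inserted, balance 15¢ < price 30¢ → REFUND 15¢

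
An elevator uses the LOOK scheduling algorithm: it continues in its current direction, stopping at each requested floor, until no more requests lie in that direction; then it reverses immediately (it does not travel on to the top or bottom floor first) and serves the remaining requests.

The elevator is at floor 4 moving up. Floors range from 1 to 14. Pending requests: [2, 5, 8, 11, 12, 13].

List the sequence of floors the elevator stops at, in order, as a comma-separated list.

Current: 4, moving UP
Serve above first (ascending): [5, 8, 11, 12, 13]
Then reverse, serve below (descending): [2]

Answer: 5, 8, 11, 12, 13, 2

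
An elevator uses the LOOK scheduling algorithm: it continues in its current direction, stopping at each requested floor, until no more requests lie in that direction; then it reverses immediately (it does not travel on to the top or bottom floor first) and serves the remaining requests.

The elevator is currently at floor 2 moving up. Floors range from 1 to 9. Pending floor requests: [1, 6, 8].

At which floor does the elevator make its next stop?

Current floor: 2, direction: up
Requests above: [6, 8]
Requests below: [1]
Moving up and requests lie above → nearest above is min([6, 8]) = 6

Answer: 6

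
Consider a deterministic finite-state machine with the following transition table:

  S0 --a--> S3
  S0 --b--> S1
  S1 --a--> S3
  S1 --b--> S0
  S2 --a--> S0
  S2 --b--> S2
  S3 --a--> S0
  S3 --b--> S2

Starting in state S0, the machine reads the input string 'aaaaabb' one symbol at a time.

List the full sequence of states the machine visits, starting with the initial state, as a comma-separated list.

Answer: S0, S3, S0, S3, S0, S3, S2, S2

Derivation:
Start: S0
  read 'a': S0 --a--> S3
  read 'a': S3 --a--> S0
  read 'a': S0 --a--> S3
  read 'a': S3 --a--> S0
  read 'a': S0 --a--> S3
  read 'b': S3 --b--> S2
  read 'b': S2 --b--> S2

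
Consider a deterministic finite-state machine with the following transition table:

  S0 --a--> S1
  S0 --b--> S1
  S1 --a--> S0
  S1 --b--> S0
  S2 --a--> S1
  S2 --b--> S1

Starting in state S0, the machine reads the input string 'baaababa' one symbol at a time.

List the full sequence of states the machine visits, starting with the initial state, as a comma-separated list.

Start: S0
  read 'b': S0 --b--> S1
  read 'a': S1 --a--> S0
  read 'a': S0 --a--> S1
  read 'a': S1 --a--> S0
  read 'b': S0 --b--> S1
  read 'a': S1 --a--> S0
  read 'b': S0 --b--> S1
  read 'a': S1 --a--> S0

Answer: S0, S1, S0, S1, S0, S1, S0, S1, S0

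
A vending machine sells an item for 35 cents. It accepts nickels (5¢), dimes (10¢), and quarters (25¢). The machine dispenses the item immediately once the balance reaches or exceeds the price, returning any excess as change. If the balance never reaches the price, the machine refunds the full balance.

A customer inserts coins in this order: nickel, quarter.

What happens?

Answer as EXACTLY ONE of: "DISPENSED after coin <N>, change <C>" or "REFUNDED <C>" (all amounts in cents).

Price: 35¢
Coin 1 (nickel, 5¢): balance = 5¢
Coin 2 (quarter, 25¢): balance = 30¢
All coins inserted, balance 30¢ < price 35¢ → REFUND 30¢

Answer: REFUNDED 30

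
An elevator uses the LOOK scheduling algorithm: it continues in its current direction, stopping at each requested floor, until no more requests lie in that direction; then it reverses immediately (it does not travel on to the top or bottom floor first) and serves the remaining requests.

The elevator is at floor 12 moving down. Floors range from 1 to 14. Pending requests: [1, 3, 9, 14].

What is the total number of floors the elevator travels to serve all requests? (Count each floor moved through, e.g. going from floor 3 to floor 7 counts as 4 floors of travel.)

Answer: 24

Derivation:
Start at floor 12 moving down, LOOK stop order: [9, 3, 1, 14]
  12 → 9: |9-12| = 3, total = 3
  9 → 3: |3-9| = 6, total = 9
  3 → 1: |1-3| = 2, total = 11
  1 → 14: |14-1| = 13, total = 24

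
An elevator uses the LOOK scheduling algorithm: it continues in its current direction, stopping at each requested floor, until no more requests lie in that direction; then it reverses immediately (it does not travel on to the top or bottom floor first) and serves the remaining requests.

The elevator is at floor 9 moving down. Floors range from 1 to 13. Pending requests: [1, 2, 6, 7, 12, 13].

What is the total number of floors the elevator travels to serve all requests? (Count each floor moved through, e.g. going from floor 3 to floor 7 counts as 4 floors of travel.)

Answer: 20

Derivation:
Start at floor 9 moving down, LOOK stop order: [7, 6, 2, 1, 12, 13]
  9 → 7: |7-9| = 2, total = 2
  7 → 6: |6-7| = 1, total = 3
  6 → 2: |2-6| = 4, total = 7
  2 → 1: |1-2| = 1, total = 8
  1 → 12: |12-1| = 11, total = 19
  12 → 13: |13-12| = 1, total = 20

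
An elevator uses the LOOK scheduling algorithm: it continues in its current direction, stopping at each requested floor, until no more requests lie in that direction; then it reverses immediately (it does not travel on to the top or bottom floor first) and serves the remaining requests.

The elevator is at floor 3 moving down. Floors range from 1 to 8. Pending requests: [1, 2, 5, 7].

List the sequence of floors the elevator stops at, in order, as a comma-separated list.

Current: 3, moving DOWN
Serve below first (descending): [2, 1]
Then reverse, serve above (ascending): [5, 7]

Answer: 2, 1, 5, 7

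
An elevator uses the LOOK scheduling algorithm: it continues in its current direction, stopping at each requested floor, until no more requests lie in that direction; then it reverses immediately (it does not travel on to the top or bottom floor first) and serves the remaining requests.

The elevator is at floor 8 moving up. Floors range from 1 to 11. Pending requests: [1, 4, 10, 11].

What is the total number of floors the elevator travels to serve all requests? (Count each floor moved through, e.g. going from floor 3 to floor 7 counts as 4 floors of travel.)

Start at floor 8 moving up, LOOK stop order: [10, 11, 4, 1]
  8 → 10: |10-8| = 2, total = 2
  10 → 11: |11-10| = 1, total = 3
  11 → 4: |4-11| = 7, total = 10
  4 → 1: |1-4| = 3, total = 13

Answer: 13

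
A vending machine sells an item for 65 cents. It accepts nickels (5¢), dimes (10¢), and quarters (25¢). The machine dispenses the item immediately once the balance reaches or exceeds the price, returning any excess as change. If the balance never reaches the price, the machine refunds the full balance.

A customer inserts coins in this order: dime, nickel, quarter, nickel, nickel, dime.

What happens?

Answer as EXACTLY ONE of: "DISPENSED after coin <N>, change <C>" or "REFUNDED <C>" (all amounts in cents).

Answer: REFUNDED 60

Derivation:
Price: 65¢
Coin 1 (dime, 10¢): balance = 10¢
Coin 2 (nickel, 5¢): balance = 15¢
Coin 3 (quarter, 25¢): balance = 40¢
Coin 4 (nickel, 5¢): balance = 45¢
Coin 5 (nickel, 5¢): balance = 50¢
Coin 6 (dime, 10¢): balance = 60¢
All coins inserted, balance 60¢ < price 65¢ → REFUND 60¢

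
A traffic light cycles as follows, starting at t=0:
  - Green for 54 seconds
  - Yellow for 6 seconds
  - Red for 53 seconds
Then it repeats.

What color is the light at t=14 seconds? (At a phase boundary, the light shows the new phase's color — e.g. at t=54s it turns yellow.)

Answer: green

Derivation:
Cycle length = 54 + 6 + 53 = 113s
t = 14, phase_t = 14 mod 113 = 14
14 < 54 (green end) → GREEN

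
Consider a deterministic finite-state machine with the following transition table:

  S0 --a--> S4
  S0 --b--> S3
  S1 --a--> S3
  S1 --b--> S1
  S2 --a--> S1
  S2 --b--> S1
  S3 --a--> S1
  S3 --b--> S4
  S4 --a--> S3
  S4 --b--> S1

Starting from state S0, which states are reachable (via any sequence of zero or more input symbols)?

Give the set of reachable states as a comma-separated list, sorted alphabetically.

BFS from S0:
  visit S0: S0--a-->S4 (new), S0--b-->S3 (new)
  visit S4: S4--a-->S3 (seen), S4--b-->S1 (new)
  visit S3: S3--a-->S1 (seen), S3--b-->S4 (seen)
  visit S1: S1--a-->S3 (seen), S1--b-->S1 (seen)

Answer: S0, S1, S3, S4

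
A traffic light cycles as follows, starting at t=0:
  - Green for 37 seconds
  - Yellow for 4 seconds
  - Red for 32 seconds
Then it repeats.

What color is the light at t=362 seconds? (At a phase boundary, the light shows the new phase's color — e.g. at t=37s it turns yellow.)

Cycle length = 37 + 4 + 32 = 73s
t = 362, phase_t = 362 mod 73 = 70
70 >= 41 → RED

Answer: red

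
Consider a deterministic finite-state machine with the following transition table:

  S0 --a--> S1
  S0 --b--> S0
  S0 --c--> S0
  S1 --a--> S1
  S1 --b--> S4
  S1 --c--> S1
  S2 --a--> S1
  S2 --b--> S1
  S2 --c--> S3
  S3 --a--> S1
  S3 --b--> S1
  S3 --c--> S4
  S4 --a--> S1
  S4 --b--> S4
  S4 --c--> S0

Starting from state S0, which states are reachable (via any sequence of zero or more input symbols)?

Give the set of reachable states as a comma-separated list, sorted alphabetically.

BFS from S0:
  visit S0: S0--a-->S1 (new), S0--b-->S0 (seen), S0--c-->S0 (seen)
  visit S1: S1--a-->S1 (seen), S1--b-->S4 (new), S1--c-->S1 (seen)
  visit S4: S4--a-->S1 (seen), S4--b-->S4 (seen), S4--c-->S0 (seen)

Answer: S0, S1, S4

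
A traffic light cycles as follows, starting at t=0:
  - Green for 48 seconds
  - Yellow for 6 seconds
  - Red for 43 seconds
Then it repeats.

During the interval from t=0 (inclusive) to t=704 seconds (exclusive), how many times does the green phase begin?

Cycle = 48+6+43 = 97s
green phase starts at t = k*97 + 0 for k=0,1,2,...
Need k*97+0 < 704 → k < 7.258
k ∈ {0, ..., 7} → 8 starts

Answer: 8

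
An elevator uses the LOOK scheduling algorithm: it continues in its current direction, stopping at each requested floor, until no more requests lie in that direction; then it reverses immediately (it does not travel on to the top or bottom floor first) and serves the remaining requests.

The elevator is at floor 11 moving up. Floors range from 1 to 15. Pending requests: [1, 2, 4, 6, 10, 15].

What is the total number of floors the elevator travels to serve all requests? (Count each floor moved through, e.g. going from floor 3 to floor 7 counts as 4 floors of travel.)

Answer: 18

Derivation:
Start at floor 11 moving up, LOOK stop order: [15, 10, 6, 4, 2, 1]
  11 → 15: |15-11| = 4, total = 4
  15 → 10: |10-15| = 5, total = 9
  10 → 6: |6-10| = 4, total = 13
  6 → 4: |4-6| = 2, total = 15
  4 → 2: |2-4| = 2, total = 17
  2 → 1: |1-2| = 1, total = 18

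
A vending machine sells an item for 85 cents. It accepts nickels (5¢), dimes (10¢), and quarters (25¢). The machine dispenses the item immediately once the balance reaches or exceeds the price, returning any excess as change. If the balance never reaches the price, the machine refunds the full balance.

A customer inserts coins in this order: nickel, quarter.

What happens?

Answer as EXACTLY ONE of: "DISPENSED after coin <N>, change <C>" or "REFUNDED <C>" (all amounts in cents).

Price: 85¢
Coin 1 (nickel, 5¢): balance = 5¢
Coin 2 (quarter, 25¢): balance = 30¢
All coins inserted, balance 30¢ < price 85¢ → REFUND 30¢

Answer: REFUNDED 30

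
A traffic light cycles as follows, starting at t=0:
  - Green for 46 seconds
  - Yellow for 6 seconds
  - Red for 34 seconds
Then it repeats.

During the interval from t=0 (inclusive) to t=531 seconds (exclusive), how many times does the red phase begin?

Cycle = 46+6+34 = 86s
red phase starts at t = k*86 + 52 for k=0,1,2,...
Need k*86+52 < 531 → k < 5.570
k ∈ {0, ..., 5} → 6 starts

Answer: 6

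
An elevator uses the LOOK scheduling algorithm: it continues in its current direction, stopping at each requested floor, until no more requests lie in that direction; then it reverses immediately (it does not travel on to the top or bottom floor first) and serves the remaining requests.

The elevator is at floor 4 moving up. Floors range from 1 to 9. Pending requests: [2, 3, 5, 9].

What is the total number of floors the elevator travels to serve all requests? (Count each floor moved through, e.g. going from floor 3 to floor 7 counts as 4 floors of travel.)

Answer: 12

Derivation:
Start at floor 4 moving up, LOOK stop order: [5, 9, 3, 2]
  4 → 5: |5-4| = 1, total = 1
  5 → 9: |9-5| = 4, total = 5
  9 → 3: |3-9| = 6, total = 11
  3 → 2: |2-3| = 1, total = 12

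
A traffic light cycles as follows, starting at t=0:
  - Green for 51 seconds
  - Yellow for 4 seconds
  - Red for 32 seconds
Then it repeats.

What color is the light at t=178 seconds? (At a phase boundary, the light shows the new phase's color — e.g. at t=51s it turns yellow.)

Cycle length = 51 + 4 + 32 = 87s
t = 178, phase_t = 178 mod 87 = 4
4 < 51 (green end) → GREEN

Answer: green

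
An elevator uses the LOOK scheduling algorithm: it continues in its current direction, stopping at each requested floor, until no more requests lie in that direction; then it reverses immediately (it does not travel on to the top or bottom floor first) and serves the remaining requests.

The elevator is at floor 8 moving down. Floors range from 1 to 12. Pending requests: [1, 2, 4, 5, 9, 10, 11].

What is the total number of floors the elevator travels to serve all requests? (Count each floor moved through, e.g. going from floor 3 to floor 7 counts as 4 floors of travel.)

Start at floor 8 moving down, LOOK stop order: [5, 4, 2, 1, 9, 10, 11]
  8 → 5: |5-8| = 3, total = 3
  5 → 4: |4-5| = 1, total = 4
  4 → 2: |2-4| = 2, total = 6
  2 → 1: |1-2| = 1, total = 7
  1 → 9: |9-1| = 8, total = 15
  9 → 10: |10-9| = 1, total = 16
  10 → 11: |11-10| = 1, total = 17

Answer: 17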